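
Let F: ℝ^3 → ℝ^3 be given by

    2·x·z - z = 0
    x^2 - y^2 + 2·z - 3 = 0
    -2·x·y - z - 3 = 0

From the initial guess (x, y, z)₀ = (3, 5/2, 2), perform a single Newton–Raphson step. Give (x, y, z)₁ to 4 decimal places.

At (3, 5/2, 2): F = (10.0000, 3.7500, -20.0000).
Jacobian J = [[2·z, 0, 2·x - 1], [2·x, -2·y, 2], [-2·y, -2·x, -1]].
At the point, J = [[4.0000, 0.0000, 5.0000], [6.0000, -5.0000, 2.0000], [-5.0000, -6.0000, -1.0000]] (det J = -237.0000).
Solving J·Δ = −F gives Δ = (-1.8671, -1.6930, -0.5063).
Then the next iterate is (x, y, z)₁ = (1.1329, 0.8070, 1.4937).

(1.1329, 0.8070, 1.4937)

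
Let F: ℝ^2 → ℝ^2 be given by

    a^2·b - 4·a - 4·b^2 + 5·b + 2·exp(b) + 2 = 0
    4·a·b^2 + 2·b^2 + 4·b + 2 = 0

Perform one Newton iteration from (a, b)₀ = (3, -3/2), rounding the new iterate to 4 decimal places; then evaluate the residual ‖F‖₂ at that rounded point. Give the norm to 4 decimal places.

At (3, -3/2): F = (-39.553740, 27.5000).
Jacobian J = [[2·a·b - 4, a^2 - 8·b + 2·exp(b) + 5], [4·b^2, 8·a·b + 4·b + 4]].
At the point, J = [[-13.0000, 26.446260], [9.0000, -38.0000]] (det J = 255.983657).
Solving J·Δ = −F gives Δ = (-3.0305, 0.0059).
Then the next iterate is (a, b)₁ = (-0.0305, -1.4941).
Re-evaluating at (-0.0305, -1.4941): F = (-13.830328, 0.215925), so ‖F‖₂ = 13.8320.

13.8320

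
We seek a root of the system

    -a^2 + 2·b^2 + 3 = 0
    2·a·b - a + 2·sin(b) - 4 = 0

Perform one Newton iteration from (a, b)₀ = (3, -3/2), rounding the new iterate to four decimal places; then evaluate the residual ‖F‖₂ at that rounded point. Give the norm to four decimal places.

4.7470

At (3, -3/2): F = (-1.5000, -17.994990).
Jacobian J = [[-2·a, 4·b], [2·b - 1, 2·a + 2·cos(b)]].
At the point, J = [[-6.0000, -6.0000], [-4.0000, 6.141474]] (det J = -60.848846).
Solving J·Δ = −F gives Δ = (-1.9258, 1.6758).
Then the next iterate is (a, b)₁ = (1.0742, 0.1758).
Re-evaluating at (1.0742, 0.1758): F = (1.907906, -4.346720), so ‖F‖₂ = 4.7470.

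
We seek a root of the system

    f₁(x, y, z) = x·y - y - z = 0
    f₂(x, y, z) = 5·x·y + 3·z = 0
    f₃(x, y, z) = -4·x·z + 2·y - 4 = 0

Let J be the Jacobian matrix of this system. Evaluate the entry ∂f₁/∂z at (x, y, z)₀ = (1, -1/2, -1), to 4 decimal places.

-1.0000

∂f₁/∂z = -1.
At (1, -1/2, -1) this is -1.0000.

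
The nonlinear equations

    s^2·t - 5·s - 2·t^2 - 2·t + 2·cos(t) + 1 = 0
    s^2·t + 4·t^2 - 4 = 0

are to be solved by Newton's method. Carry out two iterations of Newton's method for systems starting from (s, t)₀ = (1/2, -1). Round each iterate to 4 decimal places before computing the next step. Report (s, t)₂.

At (1/2, -1): F = (-0.669395, -0.2500).
Jacobian J = [[2·s·t - 5, s^2 - 4·t - 2·sin(t) - 2], [2·s·t, s^2 + 8·t]].
At the point, J = [[-6.0000, 3.932942], [-1.0000, -7.7500]] (det J = 50.432942).
Solving J·Δ = −F gives Δ = (-0.1224, -0.0165).
Then the next iterate is (s, t)₁ = (0.3776, -1.0165).
Round to (0.3776, -1.0165) and repeat: F = (-0.013789, -0.011845), J = [[-5.767661, 3.909124], [-0.767661, -7.989418]].
Δ = (-0.0032, -0.0012), so (s, t)₂ = (0.3744, -1.0177).

(0.3744, -1.0177)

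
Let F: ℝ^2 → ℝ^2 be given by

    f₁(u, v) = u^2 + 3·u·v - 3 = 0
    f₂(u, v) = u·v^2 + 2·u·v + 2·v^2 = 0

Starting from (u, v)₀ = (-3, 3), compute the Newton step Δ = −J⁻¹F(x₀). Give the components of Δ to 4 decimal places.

(-0.0909, -2.3636)

At (-3, 3): F = (-21.0000, -27.0000).
Jacobian J = [[2·u + 3·v, 3·u], [v^2 + 2·v, 2·u·v + 2·u + 4·v]].
At the point, J = [[3.0000, -9.0000], [15.0000, -12.0000]] (det J = 99.0000).
Solving J·Δ = −F gives Δ = (-0.0909, -2.3636).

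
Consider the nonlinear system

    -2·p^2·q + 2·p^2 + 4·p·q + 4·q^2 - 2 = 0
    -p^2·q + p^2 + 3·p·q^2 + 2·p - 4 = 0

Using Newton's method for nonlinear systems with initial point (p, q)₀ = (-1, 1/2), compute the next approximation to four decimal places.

(0.2857, -0.5000)

At (-1, 1/2): F = (-2.0000, -6.2500).
Jacobian J = [[-4·p·q + 4·p + 4·q, -2·p^2 + 4·p + 8·q], [-2·p·q + 2·p + 3·q^2 + 2, -p^2 + 6·p·q]].
At the point, J = [[0.0000, -2.0000], [1.7500, -4.0000]] (det J = 3.5000).
Solving J·Δ = −F gives Δ = (1.2857, -1.0000).
Then the next iterate is (p, q)₁ = (0.2857, -0.5000).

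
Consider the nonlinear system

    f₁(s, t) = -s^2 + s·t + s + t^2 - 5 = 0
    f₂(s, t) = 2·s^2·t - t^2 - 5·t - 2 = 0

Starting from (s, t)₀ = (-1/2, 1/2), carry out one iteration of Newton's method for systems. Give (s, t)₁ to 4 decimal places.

(2.0566, -0.7830)

At (-1/2, 1/2): F = (-5.7500, -4.5000).
Jacobian J = [[-2·s + t + 1, s + 2·t], [4·s·t, 2·s^2 - 2·t - 5]].
At the point, J = [[2.5000, 0.5000], [-1.0000, -5.5000]] (det J = -13.2500).
Solving J·Δ = −F gives Δ = (2.5566, -1.2830).
Then the next iterate is (s, t)₁ = (2.0566, -0.7830).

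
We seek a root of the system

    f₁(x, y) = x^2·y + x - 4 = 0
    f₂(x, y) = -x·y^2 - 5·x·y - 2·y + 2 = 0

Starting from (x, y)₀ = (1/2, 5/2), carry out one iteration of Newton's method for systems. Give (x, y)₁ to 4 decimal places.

(1.6719, -2.4069)

At (1/2, 5/2): F = (-2.8750, -12.3750).
Jacobian J = [[2·x·y + 1, x^2], [-y^2 - 5·y, -2·x·y - 5·x - 2]].
At the point, J = [[3.5000, 0.2500], [-18.7500, -7.0000]] (det J = -19.8125).
Solving J·Δ = −F gives Δ = (1.1719, -4.9069).
Then the next iterate is (x, y)₁ = (1.6719, -2.4069).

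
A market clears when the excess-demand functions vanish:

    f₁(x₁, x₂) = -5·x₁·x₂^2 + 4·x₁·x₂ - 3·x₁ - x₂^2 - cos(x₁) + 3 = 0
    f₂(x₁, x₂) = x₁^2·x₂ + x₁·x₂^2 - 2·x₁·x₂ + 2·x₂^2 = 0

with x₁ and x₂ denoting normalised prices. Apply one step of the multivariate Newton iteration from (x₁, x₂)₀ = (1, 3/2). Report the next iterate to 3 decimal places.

At (1, 3/2): F = (-8.04030, 5.250).
Jacobian J = [[-5·x₂^2 + 4·x₂ + sin(x₁) - 3, -10·x₁·x₂ + 4·x₁ - 2·x₂], [2·x₁·x₂ + x₂^2 - 2·x₂, x₁^2 + 2·x₁·x₂ - 2·x₁ + 4·x₂]].
At the point, J = [[-7.40853, -14.000], [2.250, 8.000]] (det J = -27.76823).
Solving J·Δ = −F gives Δ = (0.331, -0.749).
Then the next iterate is (x₁, x₂)₁ = (1.331, 0.751).

(1.331, 0.751)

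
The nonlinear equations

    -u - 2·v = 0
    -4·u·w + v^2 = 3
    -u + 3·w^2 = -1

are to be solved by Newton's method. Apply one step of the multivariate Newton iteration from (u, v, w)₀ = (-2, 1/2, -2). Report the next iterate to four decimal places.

(-0.7927, 0.3963, -0.8506)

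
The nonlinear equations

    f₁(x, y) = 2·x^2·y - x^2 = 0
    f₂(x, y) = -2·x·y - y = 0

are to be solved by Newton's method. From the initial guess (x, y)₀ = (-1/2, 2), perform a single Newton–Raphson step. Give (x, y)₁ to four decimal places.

(-0.5000, 0.5000)

At (-1/2, 2): F = (0.7500, 0.0000).
Jacobian J = [[4·x·y - 2·x, 2·x^2], [-2·y, -2·x - 1]].
At the point, J = [[-3.0000, 0.5000], [-4.0000, 0.0000]] (det J = 2.0000).
Solving J·Δ = −F gives Δ = (0.0000, -1.5000).
Then the next iterate is (x, y)₁ = (-0.5000, 0.5000).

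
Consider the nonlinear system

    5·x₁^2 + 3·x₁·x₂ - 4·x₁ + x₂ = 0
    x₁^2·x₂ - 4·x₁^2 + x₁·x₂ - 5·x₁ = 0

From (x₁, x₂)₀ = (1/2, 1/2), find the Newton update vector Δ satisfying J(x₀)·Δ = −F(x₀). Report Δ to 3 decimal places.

(-0.374, 0.174)

At (1/2, 1/2): F = (0.500, -3.125).
Jacobian J = [[10·x₁ + 3·x₂ - 4, 3·x₁ + 1], [2·x₁·x₂ - 8·x₁ + x₂ - 5, x₁^2 + x₁]].
At the point, J = [[2.500, 2.500], [-8.000, 0.750]] (det J = 21.875).
Solving J·Δ = −F gives Δ = (-0.374, 0.174).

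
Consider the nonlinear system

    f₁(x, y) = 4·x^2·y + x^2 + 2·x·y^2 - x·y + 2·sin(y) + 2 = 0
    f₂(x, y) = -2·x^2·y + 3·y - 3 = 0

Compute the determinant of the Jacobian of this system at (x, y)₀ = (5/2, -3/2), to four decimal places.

65.8779

J = [[8·x·y + 2·x + 2·y^2 - y, 4·x^2 + 4·x·y - x + 2·cos(y)], [-4·x·y, -2·x^2 + 3]].
At the point, J = [[-19.0000, 7.641474], [15.0000, -9.5000]].
det J = 65.8779.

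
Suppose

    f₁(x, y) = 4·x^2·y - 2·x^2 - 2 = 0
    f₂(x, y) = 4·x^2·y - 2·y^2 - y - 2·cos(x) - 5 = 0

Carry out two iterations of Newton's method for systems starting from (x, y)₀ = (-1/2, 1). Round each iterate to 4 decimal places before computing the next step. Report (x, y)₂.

(-1.4734, 0.6303)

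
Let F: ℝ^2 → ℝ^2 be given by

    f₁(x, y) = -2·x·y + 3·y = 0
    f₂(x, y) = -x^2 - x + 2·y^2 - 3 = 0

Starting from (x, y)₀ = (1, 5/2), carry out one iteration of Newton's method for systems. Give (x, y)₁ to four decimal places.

(1.3723, 1.8617)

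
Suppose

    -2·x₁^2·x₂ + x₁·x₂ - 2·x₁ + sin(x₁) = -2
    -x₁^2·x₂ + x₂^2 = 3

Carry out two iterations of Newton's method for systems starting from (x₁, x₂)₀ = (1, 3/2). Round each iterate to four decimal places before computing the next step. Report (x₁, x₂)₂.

(0.8170, 2.1068)

At (1, 3/2): F = (-0.658529, -2.2500).
Jacobian J = [[-4·x₁·x₂ + x₂ + cos(x₁) - 2, -2·x₁^2 + x₁], [-2·x₁·x₂, -x₁^2 + 2·x₂]].
At the point, J = [[-5.959698, -1.0000], [-3.0000, 2.0000]] (det J = -14.919395).
Solving J·Δ = −F gives Δ = (-0.2391, 0.7664).
Then the next iterate is (x₁, x₂)₁ = (0.7609, 2.2664).
Round to (0.7609, 2.2664) and repeat: F = (0.267927, 0.824394), J = [[-5.907399, -0.397038], [-3.449008, 3.953831]].
Δ = (0.0561, -0.1596), so (x₁, x₂)₂ = (0.8170, 2.1068).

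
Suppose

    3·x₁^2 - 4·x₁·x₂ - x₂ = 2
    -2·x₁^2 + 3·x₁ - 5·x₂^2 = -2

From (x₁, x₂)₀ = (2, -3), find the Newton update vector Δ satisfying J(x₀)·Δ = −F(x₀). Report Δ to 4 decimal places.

At (2, -3): F = (37.0000, -45.0000).
Jacobian J = [[6·x₁ - 4·x₂, -4·x₁ - 1], [-4·x₁ + 3, -10·x₂]].
At the point, J = [[24.0000, -9.0000], [-5.0000, 30.0000]] (det J = 675.0000).
Solving J·Δ = −F gives Δ = (-1.0444, 1.3259).

(-1.0444, 1.3259)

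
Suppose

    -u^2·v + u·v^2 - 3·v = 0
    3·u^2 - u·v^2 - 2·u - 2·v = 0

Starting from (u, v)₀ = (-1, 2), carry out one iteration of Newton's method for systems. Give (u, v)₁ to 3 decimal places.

(-0.800, 0.700)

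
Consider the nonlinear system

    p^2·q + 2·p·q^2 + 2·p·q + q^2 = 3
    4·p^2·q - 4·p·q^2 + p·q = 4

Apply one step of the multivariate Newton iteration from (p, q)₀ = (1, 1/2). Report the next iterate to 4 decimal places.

At (1, 1/2): F = (-0.7500, -2.5000).
Jacobian J = [[2·p·q + 2·q^2 + 2·q, p^2 + 4·p·q + 2·p + 2·q], [8·p·q - 4·q^2 + q, 4·p^2 - 8·p·q + p]].
At the point, J = [[2.5000, 6.0000], [3.5000, 1.0000]] (det J = -18.5000).
Solving J·Δ = −F gives Δ = (0.7703, -0.1959).
Then the next iterate is (p, q)₁ = (1.7703, 0.3041).

(1.7703, 0.3041)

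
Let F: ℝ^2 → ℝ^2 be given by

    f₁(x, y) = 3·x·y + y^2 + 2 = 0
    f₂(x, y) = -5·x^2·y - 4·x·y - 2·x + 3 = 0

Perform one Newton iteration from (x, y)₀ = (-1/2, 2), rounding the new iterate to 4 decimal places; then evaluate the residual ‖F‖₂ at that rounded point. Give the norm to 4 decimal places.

155.4396

At (-1/2, 2): F = (3.0000, 5.5000).
Jacobian J = [[3·y, 3·x + 2·y], [-10·x·y - 4·y - 2, -5·x^2 - 4·x]].
At the point, J = [[6.0000, 2.5000], [0.0000, 0.7500]] (det J = 4.5000).
Solving J·Δ = −F gives Δ = (2.5556, -7.3333).
Then the next iterate is (x, y)₁ = (2.0556, -5.3333).
Re-evaluating at (2.0556, -5.3333): F = (-2.445306, 155.420391), so ‖F‖₂ = 155.4396.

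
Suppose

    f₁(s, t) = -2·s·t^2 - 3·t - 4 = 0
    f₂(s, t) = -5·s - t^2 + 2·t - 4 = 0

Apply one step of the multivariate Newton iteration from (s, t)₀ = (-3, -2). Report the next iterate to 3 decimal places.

(-1.705, -1.421)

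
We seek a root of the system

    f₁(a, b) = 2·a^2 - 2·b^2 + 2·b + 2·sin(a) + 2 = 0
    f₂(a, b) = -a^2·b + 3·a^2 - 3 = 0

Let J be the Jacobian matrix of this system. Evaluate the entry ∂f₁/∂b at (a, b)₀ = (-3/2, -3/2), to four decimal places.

8.0000

∂f₁/∂b = -4·b + 2.
At (-3/2, -3/2) this is 8.0000.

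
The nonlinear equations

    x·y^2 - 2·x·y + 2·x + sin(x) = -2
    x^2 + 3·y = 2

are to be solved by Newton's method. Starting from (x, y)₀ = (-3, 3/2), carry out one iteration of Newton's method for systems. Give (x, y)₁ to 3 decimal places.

(-1.326, 1.015)

At (-3, 3/2): F = (-1.89112, 11.500).
Jacobian J = [[y^2 - 2·y + cos(x) + 2, 2·x·y - 2·x], [2·x, 3]].
At the point, J = [[0.26001, -3.000], [-6.000, 3.000]] (det J = -17.21998).
Solving J·Δ = −F gives Δ = (1.674, -0.485).
Then the next iterate is (x, y)₁ = (-1.326, 1.015).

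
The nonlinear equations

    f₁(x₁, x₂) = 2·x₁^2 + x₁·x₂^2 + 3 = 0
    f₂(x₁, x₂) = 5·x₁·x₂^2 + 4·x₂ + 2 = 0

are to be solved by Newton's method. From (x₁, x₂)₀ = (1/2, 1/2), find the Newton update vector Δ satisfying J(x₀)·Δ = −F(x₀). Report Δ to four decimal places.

(-1.5179, -0.4196)

At (1/2, 1/2): F = (3.6250, 4.6250).
Jacobian J = [[4·x₁ + x₂^2, 2·x₁·x₂], [5·x₂^2, 10·x₁·x₂ + 4]].
At the point, J = [[2.2500, 0.5000], [1.2500, 6.5000]] (det J = 14.0000).
Solving J·Δ = −F gives Δ = (-1.5179, -0.4196).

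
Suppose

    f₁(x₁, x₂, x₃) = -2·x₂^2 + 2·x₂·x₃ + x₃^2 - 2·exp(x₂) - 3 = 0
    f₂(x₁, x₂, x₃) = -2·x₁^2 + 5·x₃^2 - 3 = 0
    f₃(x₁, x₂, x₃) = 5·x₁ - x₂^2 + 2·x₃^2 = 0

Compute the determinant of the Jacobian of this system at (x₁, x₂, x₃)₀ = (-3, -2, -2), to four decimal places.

-398.9173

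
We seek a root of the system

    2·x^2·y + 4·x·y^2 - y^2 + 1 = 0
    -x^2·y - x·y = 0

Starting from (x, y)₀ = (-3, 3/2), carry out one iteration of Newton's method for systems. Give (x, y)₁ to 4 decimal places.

(-2.1418, 1.0727)

At (-3, 3/2): F = (-1.2500, -9.0000).
Jacobian J = [[4·x·y + 4·y^2, 2·x^2 + 8·x·y - 2·y], [-2·x·y - y, -x^2 - x]].
At the point, J = [[-9.0000, -21.0000], [7.5000, -6.0000]] (det J = 211.5000).
Solving J·Δ = −F gives Δ = (0.8582, -0.4273).
Then the next iterate is (x, y)₁ = (-2.1418, 1.0727).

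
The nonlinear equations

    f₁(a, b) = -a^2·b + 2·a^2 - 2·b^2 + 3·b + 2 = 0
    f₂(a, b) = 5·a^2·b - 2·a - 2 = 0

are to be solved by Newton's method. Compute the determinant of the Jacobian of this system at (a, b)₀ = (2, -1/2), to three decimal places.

212.000

J = [[-2·a·b + 4·a, -a^2 - 4·b + 3], [10·a·b - 2, 5·a^2]].
At the point, J = [[10.000, 1.000], [-12.000, 20.000]].
det J = 212.000.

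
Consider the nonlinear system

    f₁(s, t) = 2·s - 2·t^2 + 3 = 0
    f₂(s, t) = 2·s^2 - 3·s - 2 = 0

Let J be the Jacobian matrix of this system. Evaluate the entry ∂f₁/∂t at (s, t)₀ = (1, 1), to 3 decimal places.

-4.000

∂f₁/∂t = -4·t.
At (1, 1) this is -4.000.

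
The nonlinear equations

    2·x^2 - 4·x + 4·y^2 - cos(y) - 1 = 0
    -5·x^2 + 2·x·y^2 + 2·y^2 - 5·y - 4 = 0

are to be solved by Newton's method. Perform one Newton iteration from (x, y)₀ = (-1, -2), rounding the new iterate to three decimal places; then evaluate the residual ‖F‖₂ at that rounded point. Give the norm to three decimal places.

5.707

At (-1, -2): F = (21.41615, 1.000).
Jacobian J = [[4·x - 4, 8·y + sin(y)], [-10·x + 2·y^2, 4·x·y + 4·y - 5]].
At the point, J = [[-8.000, -16.90930], [18.000, -5.000]] (det J = 344.36735).
Solving J·Δ = −F gives Δ = (0.262, 1.143).
Then the next iterate is (x, y)₁ = (-0.738, -0.857).
Re-evaluating at (-0.738, -0.857): F = (5.32438, -2.05337), so ‖F‖₂ = 5.707.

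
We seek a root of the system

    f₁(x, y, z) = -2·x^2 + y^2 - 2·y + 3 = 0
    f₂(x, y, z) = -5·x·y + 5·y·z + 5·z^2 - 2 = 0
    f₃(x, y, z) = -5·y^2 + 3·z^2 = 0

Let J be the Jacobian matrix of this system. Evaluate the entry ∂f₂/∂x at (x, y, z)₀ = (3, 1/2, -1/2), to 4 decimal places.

∂f₂/∂x = -5·y.
At (3, 1/2, -1/2) this is -2.5000.

-2.5000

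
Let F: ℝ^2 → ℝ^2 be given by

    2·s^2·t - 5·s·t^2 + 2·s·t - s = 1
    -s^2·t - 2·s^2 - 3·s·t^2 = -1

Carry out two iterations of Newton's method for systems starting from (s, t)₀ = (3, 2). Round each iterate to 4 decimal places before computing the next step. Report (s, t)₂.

(1.2144, 0.8431)

At (3, 2): F = (-16.0000, -71.0000).
Jacobian J = [[4·s·t - 5·t^2 + 2·t - 1, 2·s^2 - 10·s·t + 2·s], [-2·s·t - 4·s - 3·t^2, -s^2 - 6·s·t]].
At the point, J = [[7.0000, -36.0000], [-36.0000, -45.0000]] (det J = -1611.0000).
Solving J·Δ = −F gives Δ = (-1.1397, -0.6660).
Then the next iterate is (s, t)₁ = (1.8603, 1.3340).
Round to (1.8603, 1.3340) and repeat: F = (-5.216369, -20.469552), J = [[2.696781, -14.174370], [-17.743148, -18.350557]].
Δ = (-0.6459, -0.4909), so (s, t)₂ = (1.2144, 0.8431).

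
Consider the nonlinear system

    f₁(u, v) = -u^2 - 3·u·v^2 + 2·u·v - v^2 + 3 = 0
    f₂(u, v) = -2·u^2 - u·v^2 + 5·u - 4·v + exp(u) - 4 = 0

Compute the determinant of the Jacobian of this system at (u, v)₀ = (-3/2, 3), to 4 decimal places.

-130.0163

J = [[-2·u - 3·v^2 + 2·v, -6·u·v + 2·u - 2·v], [-4·u - v^2 + exp(u) + 5, -2·u·v - 4]].
At the point, J = [[-18.0000, 18.0000], [2.223130, 5.0000]].
det J = -130.0163.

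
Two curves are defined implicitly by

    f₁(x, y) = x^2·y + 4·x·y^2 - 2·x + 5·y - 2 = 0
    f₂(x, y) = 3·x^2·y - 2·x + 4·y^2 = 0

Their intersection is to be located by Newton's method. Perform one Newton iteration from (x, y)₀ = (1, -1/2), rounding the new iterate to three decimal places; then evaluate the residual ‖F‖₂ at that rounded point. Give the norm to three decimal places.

11.886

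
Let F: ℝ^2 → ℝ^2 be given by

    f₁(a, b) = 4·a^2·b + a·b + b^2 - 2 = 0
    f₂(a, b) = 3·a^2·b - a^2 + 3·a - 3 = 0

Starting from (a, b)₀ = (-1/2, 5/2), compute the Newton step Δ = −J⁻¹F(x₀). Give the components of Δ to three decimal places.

(-1.463, -2.995)

At (-1/2, 5/2): F = (5.500, -2.875).
Jacobian J = [[8·a·b + b, 4·a^2 + a + 2·b], [6·a·b - 2·a + 3, 3·a^2]].
At the point, J = [[-7.500, 5.500], [-3.500, 0.750]] (det J = 13.625).
Solving J·Δ = −F gives Δ = (-1.463, -2.995).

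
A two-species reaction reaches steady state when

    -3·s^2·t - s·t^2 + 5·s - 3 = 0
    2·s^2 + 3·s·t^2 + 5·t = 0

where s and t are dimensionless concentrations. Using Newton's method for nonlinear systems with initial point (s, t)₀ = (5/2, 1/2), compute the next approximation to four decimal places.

(0.6844, 0.7114)

At (5/2, 1/2): F = (-0.5000, 16.8750).
Jacobian J = [[-6·s·t - t^2 + 5, -3·s^2 - 2·s·t], [4·s + 3·t^2, 6·s·t + 5]].
At the point, J = [[-2.7500, -21.2500], [10.7500, 12.5000]] (det J = 194.0625).
Solving J·Δ = −F gives Δ = (-1.8156, 0.2114).
Then the next iterate is (s, t)₁ = (0.6844, 0.7114).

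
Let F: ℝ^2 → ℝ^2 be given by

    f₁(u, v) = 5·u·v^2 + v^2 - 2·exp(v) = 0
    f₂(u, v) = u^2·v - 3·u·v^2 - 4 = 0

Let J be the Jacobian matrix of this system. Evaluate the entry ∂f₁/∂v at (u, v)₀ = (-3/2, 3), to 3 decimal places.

-79.171

∂f₁/∂v = 10·u·v + 2·v - 2·exp(v).
At (-3/2, 3) this is -79.171.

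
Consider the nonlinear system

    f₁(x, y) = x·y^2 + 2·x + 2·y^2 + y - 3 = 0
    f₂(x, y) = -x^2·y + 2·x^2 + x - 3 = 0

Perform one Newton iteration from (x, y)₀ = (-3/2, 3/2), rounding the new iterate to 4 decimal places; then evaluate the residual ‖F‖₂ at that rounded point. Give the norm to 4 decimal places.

3.0056

At (-3/2, 3/2): F = (-3.3750, -3.3750).
Jacobian J = [[y^2 + 2, 2·x·y + 4·y + 1], [-2·x·y + 4·x + 1, -x^2]].
At the point, J = [[4.2500, 2.5000], [-0.5000, -2.2500]] (det J = -8.3125).
Solving J·Δ = −F gives Δ = (1.9286, -1.9286).
Then the next iterate is (x, y)₁ = (0.4286, -0.4286).
Re-evaluating at (0.4286, -0.4286): F = (-2.125271, -2.125271), so ‖F‖₂ = 3.0056.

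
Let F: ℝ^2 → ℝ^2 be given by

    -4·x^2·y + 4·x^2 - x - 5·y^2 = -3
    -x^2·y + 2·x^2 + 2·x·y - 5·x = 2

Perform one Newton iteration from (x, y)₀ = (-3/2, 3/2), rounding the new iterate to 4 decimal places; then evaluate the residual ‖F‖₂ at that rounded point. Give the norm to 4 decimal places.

At (-3/2, 3/2): F = (-11.2500, 2.1250).
Jacobian J = [[-8·x·y + 8·x - 1, -4·x^2 - 10·y], [-2·x·y + 4·x + 2·y - 5, -x^2 + 2·x]].
At the point, J = [[5.0000, -24.0000], [-3.5000, -5.2500]] (det J = -110.2500).
Solving J·Δ = −F gives Δ = (0.9983, -0.2608).
Then the next iterate is (x, y)₁ = (-0.5017, 1.2392).
Re-evaluating at (-0.5017, 1.2392): F = (-4.417213, -0.543418), so ‖F‖₂ = 4.4505.

4.4505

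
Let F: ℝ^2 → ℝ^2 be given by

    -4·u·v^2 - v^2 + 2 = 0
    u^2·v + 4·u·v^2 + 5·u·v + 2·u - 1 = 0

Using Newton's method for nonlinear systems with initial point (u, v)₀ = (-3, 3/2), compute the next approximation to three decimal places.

(-7.581, -0.560)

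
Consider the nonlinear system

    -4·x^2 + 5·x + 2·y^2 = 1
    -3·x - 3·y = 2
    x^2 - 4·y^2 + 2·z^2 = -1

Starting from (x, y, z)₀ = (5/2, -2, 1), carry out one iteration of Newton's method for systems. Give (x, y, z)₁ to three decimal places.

(3.048, -3.714, 8.860)

At (5/2, -2, 1): F = (-5.500, -3.500, -6.750).
Jacobian J = [[-8·x + 5, 4·y, 0], [-3, -3, 0], [2·x, -8·y, 4·z]].
At the point, J = [[-15.000, -8.000, 0.000], [-3.000, -3.000, 0.000], [5.000, 16.000, 4.000]] (det J = 84.000).
Solving J·Δ = −F gives Δ = (0.548, -1.714, 7.860).
Then the next iterate is (x, y, z)₁ = (3.048, -3.714, 8.860).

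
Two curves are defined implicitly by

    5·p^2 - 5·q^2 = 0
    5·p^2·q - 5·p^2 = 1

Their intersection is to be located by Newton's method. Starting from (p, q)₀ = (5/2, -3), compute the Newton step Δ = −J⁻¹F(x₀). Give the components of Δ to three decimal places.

At (5/2, -3): F = (-13.750, -126.000).
Jacobian J = [[10·p, -10·q], [10·p·q - 10·p, 5·p^2]].
At the point, J = [[25.000, 30.000], [-100.000, 31.250]] (det J = 3781.250).
Solving J·Δ = −F gives Δ = (-0.886, 1.197).

(-0.886, 1.197)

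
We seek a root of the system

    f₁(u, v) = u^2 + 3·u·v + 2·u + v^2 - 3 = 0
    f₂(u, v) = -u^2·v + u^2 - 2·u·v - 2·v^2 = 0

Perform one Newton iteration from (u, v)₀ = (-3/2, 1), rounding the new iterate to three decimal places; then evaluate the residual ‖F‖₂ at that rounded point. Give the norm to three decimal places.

1.313

At (-3/2, 1): F = (-7.250, 1.000).
Jacobian J = [[2·u + 3·v + 2, 3·u + 2·v], [-2·u·v + 2·u - 2·v, -u^2 - 2·u - 4·v]].
At the point, J = [[2.000, -2.500], [-2.000, -3.250]] (det J = -11.500).
Solving J·Δ = −F gives Δ = (2.266, -1.087).
Then the next iterate is (u, v)₁ = (0.766, -0.087).
Re-evaluating at (0.766, -0.087): F = (-1.07360, 0.75595), so ‖F‖₂ = 1.313.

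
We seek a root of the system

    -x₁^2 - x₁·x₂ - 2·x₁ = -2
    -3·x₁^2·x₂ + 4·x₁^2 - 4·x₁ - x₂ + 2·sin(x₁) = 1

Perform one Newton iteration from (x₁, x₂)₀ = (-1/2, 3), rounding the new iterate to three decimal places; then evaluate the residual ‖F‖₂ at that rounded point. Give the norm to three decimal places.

4.472

At (-1/2, 3): F = (4.250, -4.20885).
Jacobian J = [[-2·x₁ - x₂ - 2, -x₁], [-6·x₁·x₂ + 8·x₁ + 2·cos(x₁) - 4, -3·x₁^2 - 1]].
At the point, J = [[-4.000, 0.500], [2.75517, -1.750]] (det J = 5.62242).
Solving J·Δ = −F gives Δ = (0.949, -0.912).
Then the next iterate is (x₁, x₂)₁ = (0.449, 2.088).
Re-evaluating at (0.449, 2.088): F = (-0.03711, -4.47229), so ‖F‖₂ = 4.472.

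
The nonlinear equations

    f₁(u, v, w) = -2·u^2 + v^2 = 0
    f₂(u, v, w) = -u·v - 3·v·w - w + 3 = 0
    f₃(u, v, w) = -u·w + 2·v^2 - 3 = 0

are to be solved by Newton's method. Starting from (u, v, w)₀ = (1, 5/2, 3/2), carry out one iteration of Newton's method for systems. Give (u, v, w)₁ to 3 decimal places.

At (1, 5/2, 3/2): F = (4.250, -12.250, 8.000).
Jacobian J = [[-4·u, 2·v, 0], [-v, -u - 3·w, -3·v - 1], [-w, 4·v, -u]].
At the point, J = [[-4.000, 5.000, 0.000], [-2.500, -5.500, -8.500], [-1.500, 10.000, -1.000]] (det J = -310.750).
Solving J·Δ = −F gives Δ = (-0.053, -0.893, -0.848).
Then the next iterate is (u, v, w)₁ = (0.947, 1.607, 0.652).

(0.947, 1.607, 0.652)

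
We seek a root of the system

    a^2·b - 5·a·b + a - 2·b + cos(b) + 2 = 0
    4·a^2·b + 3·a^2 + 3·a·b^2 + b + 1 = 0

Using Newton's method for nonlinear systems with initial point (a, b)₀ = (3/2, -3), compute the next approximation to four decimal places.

At (3/2, -3): F = (24.260008, 18.2500).
Jacobian J = [[2·a·b - 5·b + 1, a^2 - 5·a - sin(b) - 2], [8·a·b + 6·a + 3·b^2, 4·a^2 + 6·a·b + 1]].
At the point, J = [[7.0000, -7.108880], [0.0000, -17.0000]] (det J = -119.0000).
Solving J·Δ = −F gives Δ = (-2.3755, 1.0735).
Then the next iterate is (a, b)₁ = (-0.8755, -1.9265).

(-0.8755, -1.9265)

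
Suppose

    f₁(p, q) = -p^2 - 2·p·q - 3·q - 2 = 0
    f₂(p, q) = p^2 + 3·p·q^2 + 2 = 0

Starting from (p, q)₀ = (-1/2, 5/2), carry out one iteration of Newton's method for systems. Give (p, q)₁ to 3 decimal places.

(-1.113, 0.100)

At (-1/2, 5/2): F = (-7.250, -7.125).
Jacobian J = [[-2·p - 2·q, -2·p - 3], [2·p + 3·q^2, 6·p·q]].
At the point, J = [[-4.000, -2.000], [17.750, -7.500]] (det J = 65.500).
Solving J·Δ = −F gives Δ = (-0.613, -2.400).
Then the next iterate is (p, q)₁ = (-1.113, 0.100).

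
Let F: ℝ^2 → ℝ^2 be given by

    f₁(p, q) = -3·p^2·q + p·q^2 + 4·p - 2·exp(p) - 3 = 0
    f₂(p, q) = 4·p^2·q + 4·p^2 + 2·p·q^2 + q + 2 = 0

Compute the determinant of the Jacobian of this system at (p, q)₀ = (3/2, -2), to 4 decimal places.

-85.0732

J = [[-6·p·q + q^2 - 2·exp(p) + 4, -3·p^2 + 2·p·q], [8·p·q + 8·p + 2·q^2, 4·p^2 + 4·p·q + 1]].
At the point, J = [[17.036622, -12.7500], [-4.0000, -2.0000]].
det J = -85.0732.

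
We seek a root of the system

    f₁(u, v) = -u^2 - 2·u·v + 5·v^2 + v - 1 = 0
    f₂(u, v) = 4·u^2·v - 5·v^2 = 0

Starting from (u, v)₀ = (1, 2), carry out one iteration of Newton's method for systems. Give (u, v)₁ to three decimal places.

(0.865, 1.115)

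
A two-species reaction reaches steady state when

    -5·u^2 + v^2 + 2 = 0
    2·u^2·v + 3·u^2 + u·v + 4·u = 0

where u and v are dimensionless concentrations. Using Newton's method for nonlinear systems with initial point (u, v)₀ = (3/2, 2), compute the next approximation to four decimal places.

(0.8409, 0.8409)

At (3/2, 2): F = (-5.2500, 24.7500).
Jacobian J = [[-10·u, 2·v], [4·u·v + 6·u + v + 4, 2·u^2 + u]].
At the point, J = [[-15.0000, 4.0000], [27.0000, 6.0000]] (det J = -198.0000).
Solving J·Δ = −F gives Δ = (-0.6591, -1.1591).
Then the next iterate is (u, v)₁ = (0.8409, 0.8409).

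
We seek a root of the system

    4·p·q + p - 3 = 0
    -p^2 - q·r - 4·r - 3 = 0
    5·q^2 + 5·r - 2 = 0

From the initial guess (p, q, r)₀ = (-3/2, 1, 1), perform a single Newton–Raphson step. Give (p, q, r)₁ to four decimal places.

At (-3/2, 1, 1): F = (-10.5000, -10.2500, 8.0000).
Jacobian J = [[4·q + 1, 4·p, 0], [-2·p, -r, -q - 4], [0, 10·q, 5]].
At the point, J = [[5.0000, -6.0000, 0.0000], [3.0000, -1.0000, -5.0000], [0.0000, 10.0000, 5.0000]] (det J = 315.0000).
Solving J·Δ = −F gives Δ = (1.7143, -0.3214, -0.9571).
Then the next iterate is (p, q, r)₁ = (0.2143, 0.6786, 0.0429).

(0.2143, 0.6786, 0.0429)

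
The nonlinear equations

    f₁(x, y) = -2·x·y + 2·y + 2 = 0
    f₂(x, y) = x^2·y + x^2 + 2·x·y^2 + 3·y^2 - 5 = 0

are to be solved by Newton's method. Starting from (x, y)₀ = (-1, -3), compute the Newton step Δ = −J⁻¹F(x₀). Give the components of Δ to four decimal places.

At (-1, -3): F = (-10.0000, 2.0000).
Jacobian J = [[-2·y, -2·x + 2], [2·x·y + 2·x + 2·y^2, x^2 + 4·x·y + 6·y]].
At the point, J = [[6.0000, 4.0000], [22.0000, -5.0000]] (det J = -118.0000).
Solving J·Δ = −F gives Δ = (0.3559, 1.9661).

(0.3559, 1.9661)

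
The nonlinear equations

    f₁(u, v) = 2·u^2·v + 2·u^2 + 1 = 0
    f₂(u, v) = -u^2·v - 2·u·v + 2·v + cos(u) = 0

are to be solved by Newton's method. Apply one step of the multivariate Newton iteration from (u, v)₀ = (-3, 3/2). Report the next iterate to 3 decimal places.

At (-3, 3/2): F = (46.000, -2.48999).
Jacobian J = [[4·u·v + 4·u, 2·u^2], [-2·u·v - 2·v - sin(u), -u^2 - 2·u + 2]].
At the point, J = [[-30.000, 18.000], [6.14112, -1.000]] (det J = -80.54016).
Solving J·Δ = −F gives Δ = (-0.015, -2.580).
Then the next iterate is (u, v)₁ = (-3.015, -1.080).

(-3.015, -1.080)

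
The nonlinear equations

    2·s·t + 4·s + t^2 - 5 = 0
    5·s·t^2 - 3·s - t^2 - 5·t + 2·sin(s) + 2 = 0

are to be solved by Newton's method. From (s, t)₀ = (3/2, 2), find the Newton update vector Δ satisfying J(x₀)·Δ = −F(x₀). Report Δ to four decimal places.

(-2.5523, 1.3455)

At (3/2, 2): F = (11.0000, 15.494990).
Jacobian J = [[2·t + 4, 2·s + 2·t], [5·t^2 + 2·cos(s) - 3, 10·s·t - 2·t - 5]].
At the point, J = [[8.0000, 7.0000], [17.141474, 21.0000]] (det J = 48.009679).
Solving J·Δ = −F gives Δ = (-2.5523, 1.3455).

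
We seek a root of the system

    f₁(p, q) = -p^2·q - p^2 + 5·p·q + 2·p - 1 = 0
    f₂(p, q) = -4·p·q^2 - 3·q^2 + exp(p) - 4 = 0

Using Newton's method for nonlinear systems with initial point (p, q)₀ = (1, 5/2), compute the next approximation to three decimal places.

At (1, 5/2): F = (10.000, -45.03172).
Jacobian J = [[-2·p·q - 2·p + 5·q + 2, -p^2 + 5·p], [-4·q^2 + exp(p), -8·p·q - 6·q]].
At the point, J = [[7.500, 4.000], [-22.28172, -35.000]] (det J = -173.37313).
Solving J·Δ = −F gives Δ = (-0.980, -0.663).
Then the next iterate is (p, q)₁ = (0.020, 1.837).

(0.020, 1.837)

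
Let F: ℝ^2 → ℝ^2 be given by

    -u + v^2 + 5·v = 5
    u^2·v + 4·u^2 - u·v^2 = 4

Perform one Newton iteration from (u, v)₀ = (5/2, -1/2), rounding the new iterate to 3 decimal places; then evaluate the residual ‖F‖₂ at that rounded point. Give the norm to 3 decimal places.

At (5/2, -1/2): F = (-9.750, 17.250).
Jacobian J = [[-1, 2·v + 5], [2·u·v + 8·u - v^2, u^2 - 2·u·v]].
At the point, J = [[-1.000, 4.000], [17.250, 8.750]] (det J = -77.750).
Solving J·Δ = −F gives Δ = (-1.985, 1.941).
Then the next iterate is (u, v)₁ = (0.515, 1.441).
Re-evaluating at (0.515, 1.441): F = (3.76648, -3.62630), so ‖F‖₂ = 5.228.

5.228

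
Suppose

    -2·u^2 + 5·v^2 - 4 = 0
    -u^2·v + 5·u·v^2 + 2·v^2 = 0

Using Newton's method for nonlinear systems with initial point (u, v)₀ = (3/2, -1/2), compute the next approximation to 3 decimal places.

At (3/2, -1/2): F = (-7.250, 3.500).
Jacobian J = [[-4·u, 10·v], [-2·u·v + 5·v^2, -u^2 + 10·u·v + 4·v]].
At the point, J = [[-6.000, -5.000], [2.750, -11.750]] (det J = 84.250).
Solving J·Δ = −F gives Δ = (-1.219, 0.013).
Then the next iterate is (u, v)₁ = (0.281, -0.487).

(0.281, -0.487)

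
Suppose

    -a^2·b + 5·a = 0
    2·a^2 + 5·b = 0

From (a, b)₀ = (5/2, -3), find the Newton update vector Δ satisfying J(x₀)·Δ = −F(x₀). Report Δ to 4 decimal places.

At (5/2, -3): F = (31.2500, -2.5000).
Jacobian J = [[-2·a·b + 5, -a^2], [4·a, 5]].
At the point, J = [[20.0000, -6.2500], [10.0000, 5.0000]] (det J = 162.5000).
Solving J·Δ = −F gives Δ = (-0.8654, 2.2308).

(-0.8654, 2.2308)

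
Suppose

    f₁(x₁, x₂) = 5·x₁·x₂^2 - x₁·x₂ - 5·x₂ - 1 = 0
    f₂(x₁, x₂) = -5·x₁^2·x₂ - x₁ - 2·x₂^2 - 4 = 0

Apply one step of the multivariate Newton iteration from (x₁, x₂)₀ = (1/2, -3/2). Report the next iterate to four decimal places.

At (1/2, -3/2): F = (12.8750, -7.1250).
Jacobian J = [[5·x₂^2 - x₂, 10·x₁·x₂ - x₁ - 5], [-10·x₁·x₂ - 1, -5·x₁^2 - 4·x₂]].
At the point, J = [[12.7500, -13.0000], [6.5000, 4.7500]] (det J = 145.0625).
Solving J·Δ = −F gives Δ = (0.2169, 1.2031).
Then the next iterate is (x₁, x₂)₁ = (0.7169, -0.2969).

(0.7169, -0.2969)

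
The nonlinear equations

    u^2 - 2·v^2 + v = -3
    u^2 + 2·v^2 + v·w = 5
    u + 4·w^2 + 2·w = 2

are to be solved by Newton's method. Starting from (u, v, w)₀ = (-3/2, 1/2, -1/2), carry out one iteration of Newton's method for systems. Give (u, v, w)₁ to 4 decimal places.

At (-3/2, 1/2, -1/2): F = (5.2500, -2.5000, -3.5000).
Jacobian J = [[2·u, -4·v + 1, 0], [2·u, 4·v + w, v], [1, 0, 8·w + 2]].
At the point, J = [[-3.0000, -1.0000, 0.0000], [-3.0000, 1.5000, 0.5000], [1.0000, 0.0000, -2.0000]] (det J = 14.5000).
Solving J·Δ = −F gives Δ = (0.6207, 3.3879, -1.4397).
Then the next iterate is (u, v, w)₁ = (-0.8793, 3.8879, -1.9397).

(-0.8793, 3.8879, -1.9397)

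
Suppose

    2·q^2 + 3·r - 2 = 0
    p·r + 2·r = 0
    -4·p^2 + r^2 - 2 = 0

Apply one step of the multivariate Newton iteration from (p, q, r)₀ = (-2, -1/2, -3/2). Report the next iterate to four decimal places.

(-2.0000, -11.3750, -6.7500)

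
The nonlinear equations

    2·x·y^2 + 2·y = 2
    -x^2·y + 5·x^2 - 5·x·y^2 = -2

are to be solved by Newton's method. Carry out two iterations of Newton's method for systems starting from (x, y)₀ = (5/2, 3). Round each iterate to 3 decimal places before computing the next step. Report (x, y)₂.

At (5/2, 3): F = (49.000, -98.000).
Jacobian J = [[2·y^2, 4·x·y + 2], [-2·x·y + 10·x - 5·y^2, -x^2 - 10·x·y]].
At the point, J = [[18.000, 32.000], [-35.000, -81.250]] (det J = -342.500).
Solving J·Δ = −F gives Δ = (-2.468, -0.143).
Then the next iterate is (x, y)₁ = (0.032, 2.857).
Round to (0.032, 2.857) and repeat: F = (4.23640, 0.69620), J = [[16.32490, 2.36570], [-40.67509, -0.91526]].
Δ = (0.068, -2.260), so (x, y)₂ = (0.100, 0.597).

(0.100, 0.597)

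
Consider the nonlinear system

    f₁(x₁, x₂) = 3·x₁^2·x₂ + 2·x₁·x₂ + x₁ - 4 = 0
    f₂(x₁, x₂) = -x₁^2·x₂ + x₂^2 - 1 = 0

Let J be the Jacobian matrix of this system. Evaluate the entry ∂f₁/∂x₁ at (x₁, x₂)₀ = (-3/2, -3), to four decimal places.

∂f₁/∂x₁ = 6·x₁·x₂ + 2·x₂ + 1.
At (-3/2, -3) this is 22.0000.

22.0000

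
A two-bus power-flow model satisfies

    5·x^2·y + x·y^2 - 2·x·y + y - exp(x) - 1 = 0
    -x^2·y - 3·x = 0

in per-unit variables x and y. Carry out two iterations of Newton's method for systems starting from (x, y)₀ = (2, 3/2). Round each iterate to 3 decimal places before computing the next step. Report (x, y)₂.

(0.060, 2.492)

At (2, 3/2): F = (21.61094, -12.000).
Jacobian J = [[10·x·y + y^2 - 2·y - exp(x), 5·x^2 + 2·x·y - 2·x + 1], [-2·x·y - 3, -x^2]].
At the point, J = [[21.86094, 23.000], [-9.000, -4.000]] (det J = 119.55622).
Solving J·Δ = −F gives Δ = (-1.585, 0.567).
Then the next iterate is (x, y)₁ = (0.415, 2.067).
Round to (0.415, 2.067) and repeat: F = (1.39005, -1.60099), J = [[7.20217, 2.74674], [-4.71561, -0.17222]].
Δ = (-0.355, 0.425), so (x, y)₂ = (0.060, 2.492).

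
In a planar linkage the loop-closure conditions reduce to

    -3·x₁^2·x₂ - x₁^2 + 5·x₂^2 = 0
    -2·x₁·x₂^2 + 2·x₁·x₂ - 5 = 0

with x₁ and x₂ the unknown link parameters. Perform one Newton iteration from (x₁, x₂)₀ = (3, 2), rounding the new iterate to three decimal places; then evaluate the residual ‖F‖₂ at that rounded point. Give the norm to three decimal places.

At (3, 2): F = (-43.000, -17.000).
Jacobian J = [[-6·x₁·x₂ - 2·x₁, -3·x₁^2 + 10·x₂], [-2·x₂^2 + 2·x₂, -4·x₁·x₂ + 2·x₁]].
At the point, J = [[-42.000, -7.000], [-4.000, -18.000]] (det J = 728.000).
Solving J·Δ = −F gives Δ = (-0.900, -0.745).
Then the next iterate is (x₁, x₂)₁ = (2.100, 1.255).
Re-evaluating at (2.100, 1.255): F = (-13.13852, -6.34410), so ‖F‖₂ = 14.590.

14.590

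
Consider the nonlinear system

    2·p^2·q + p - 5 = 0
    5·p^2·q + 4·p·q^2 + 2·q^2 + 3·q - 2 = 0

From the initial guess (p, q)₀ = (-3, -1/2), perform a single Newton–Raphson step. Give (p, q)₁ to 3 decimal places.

At (-3, -1/2): F = (-17.000, -28.500).
Jacobian J = [[4·p·q + 1, 2·p^2], [10·p·q + 4·q^2, 5·p^2 + 8·p·q + 4·q + 3]].
At the point, J = [[7.000, 18.000], [16.000, 58.000]] (det J = 118.000).
Solving J·Δ = −F gives Δ = (4.008, -0.614).
Then the next iterate is (p, q)₁ = (1.008, -1.114).

(1.008, -1.114)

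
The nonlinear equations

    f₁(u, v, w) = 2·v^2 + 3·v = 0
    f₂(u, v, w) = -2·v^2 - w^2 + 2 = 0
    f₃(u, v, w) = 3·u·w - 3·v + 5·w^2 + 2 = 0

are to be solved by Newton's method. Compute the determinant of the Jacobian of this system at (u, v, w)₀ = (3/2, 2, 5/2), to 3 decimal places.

-412.500

J = [[0, 4·v + 3, 0], [0, -4·v, -2·w], [3·w, -3, 3·u + 10·w]].
At the point, J = [[0.000, 11.000, 0.000], [0.000, -8.000, -5.000], [7.500, -3.000, 29.500]].
det J = -412.500.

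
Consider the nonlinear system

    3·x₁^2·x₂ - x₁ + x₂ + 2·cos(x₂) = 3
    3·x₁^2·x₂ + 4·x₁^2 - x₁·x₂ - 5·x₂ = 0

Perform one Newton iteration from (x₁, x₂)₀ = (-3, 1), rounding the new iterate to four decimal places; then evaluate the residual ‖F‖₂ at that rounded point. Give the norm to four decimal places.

17.2635

At (-3, 1): F = (29.080605, 61.0000).
Jacobian J = [[6·x₁·x₂ - 1, 3·x₁^2 - 2·sin(x₂) + 1], [6·x₁·x₂ + 8·x₁ - x₂, 3·x₁^2 - x₁ - 5]].
At the point, J = [[-19.0000, 26.317058], [-43.0000, 25.0000]] (det J = 656.633495).
Solving J·Δ = −F gives Δ = (1.3376, -0.1393).
Then the next iterate is (x₁, x₂)₁ = (-1.6624, 0.8607).
Re-evaluating at (-1.6624, 0.8607): F = (7.962737, 15.317447), so ‖F‖₂ = 17.2635.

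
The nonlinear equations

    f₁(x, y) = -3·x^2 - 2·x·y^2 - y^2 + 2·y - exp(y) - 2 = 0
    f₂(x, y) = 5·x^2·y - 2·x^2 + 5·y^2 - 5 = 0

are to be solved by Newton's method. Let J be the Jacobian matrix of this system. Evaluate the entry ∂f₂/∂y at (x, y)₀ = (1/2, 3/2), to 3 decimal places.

∂f₂/∂y = 5·x^2 + 10·y.
At (1/2, 3/2) this is 16.250.

16.250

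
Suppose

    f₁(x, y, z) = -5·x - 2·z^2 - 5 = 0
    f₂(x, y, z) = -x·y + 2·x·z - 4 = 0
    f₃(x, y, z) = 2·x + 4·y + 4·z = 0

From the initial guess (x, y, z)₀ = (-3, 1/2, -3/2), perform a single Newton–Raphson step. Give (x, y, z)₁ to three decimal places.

At (-3, 1/2, -3/2): F = (5.500, 6.500, -10.000).
Jacobian J = [[-5, 0, -4·z], [-y + 2·z, -x, 2·x], [2, 4, 4]].
At the point, J = [[-5.000, 0.000, 6.000], [-3.500, 3.000, -6.000], [2.000, 4.000, 4.000]] (det J = -300.000).
Solving J·Δ = −F gives Δ = (1.780, 1.043, 0.567).
Then the next iterate is (x, y, z)₁ = (-1.220, 1.543, -0.933).

(-1.220, 1.543, -0.933)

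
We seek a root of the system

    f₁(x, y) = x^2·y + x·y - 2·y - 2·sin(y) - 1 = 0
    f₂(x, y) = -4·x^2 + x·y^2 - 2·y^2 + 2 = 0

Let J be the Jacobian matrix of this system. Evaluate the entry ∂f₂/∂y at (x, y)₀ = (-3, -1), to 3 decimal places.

∂f₂/∂y = 2·x·y - 4·y.
At (-3, -1) this is 10.000.

10.000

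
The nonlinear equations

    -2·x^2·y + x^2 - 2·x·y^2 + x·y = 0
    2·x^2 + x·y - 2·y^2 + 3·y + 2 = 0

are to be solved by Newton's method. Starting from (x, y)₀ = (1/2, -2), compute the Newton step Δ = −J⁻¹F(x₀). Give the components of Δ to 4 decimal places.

At (1/2, -2): F = (-3.7500, -12.5000).
Jacobian J = [[-4·x·y + 2·x - 2·y^2 + y, -2·x^2 - 4·x·y + x], [4·x + y, x - 4·y + 3]].
At the point, J = [[-5.0000, 4.0000], [0.0000, 11.5000]] (det J = -57.5000).
Solving J·Δ = −F gives Δ = (0.1196, 1.0870).

(0.1196, 1.0870)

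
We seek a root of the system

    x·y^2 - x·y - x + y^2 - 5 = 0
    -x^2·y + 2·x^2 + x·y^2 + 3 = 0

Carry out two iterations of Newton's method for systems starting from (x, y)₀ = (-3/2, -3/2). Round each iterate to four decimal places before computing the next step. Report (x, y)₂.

At (-3/2, -3/2): F = (-6.8750, 7.5000).
Jacobian J = [[y^2 - y - 1, 2·x·y - x + 2·y], [-2·x·y + 4·x + y^2, -x^2 + 2·x·y]].
At the point, J = [[2.7500, 3.0000], [-8.2500, 2.2500]] (det J = 30.9375).
Solving J·Δ = −F gives Δ = (1.2273, 1.1667).
Then the next iterate is (x, y)₁ = (-0.2727, -0.3333).
Round to (-0.2727, -0.3333) and repeat: F = (-4.737396, 3.143223), J = [[-0.555611, -0.212118], [-1.161493, 0.107417]].
Δ = (0.5158, -23.6848), so (x, y)₂ = (0.2431, -24.0181).

(0.2431, -24.0181)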